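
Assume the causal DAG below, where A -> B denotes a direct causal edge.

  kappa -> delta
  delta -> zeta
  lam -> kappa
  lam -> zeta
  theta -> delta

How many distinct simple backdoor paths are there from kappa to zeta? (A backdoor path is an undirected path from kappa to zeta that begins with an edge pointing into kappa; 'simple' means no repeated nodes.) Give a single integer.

1

A backdoor path from kappa to zeta is any simple undirected path whose first edge points into kappa (i.e. leaves kappa via a parent).
Parents of kappa: {lam}.
Enumerating:
  P1: kappa <- lam -> zeta
That exhausts the simple backdoor paths. Count: 1.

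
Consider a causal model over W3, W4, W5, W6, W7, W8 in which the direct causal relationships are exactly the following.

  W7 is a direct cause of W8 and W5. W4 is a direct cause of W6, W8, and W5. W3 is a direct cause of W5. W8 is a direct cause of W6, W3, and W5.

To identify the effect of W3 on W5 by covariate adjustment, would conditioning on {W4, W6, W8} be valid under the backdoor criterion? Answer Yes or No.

Yes

Backdoor paths from W3 to W5 (paths whose first edge points into W3):
  P1: W3 <- W8 <- W4 -> W5
  P2: W3 <- W8 <- W7 -> W5
  P3: W3 <- W8 -> W5
  P4: W3 <- W8 -> W6 <- W4 -> W5
Condition 1 (no descendant of W3 in the set): holds — descendants of W3 are {W5}; none are in {W4, W6, W8}.
Condition 2 (every backdoor path blocked by {W4, W6, W8}):
  P1: blocked at chain node W8 ∈ conditioning set.
  P2: blocked at chain node W8 ∈ conditioning set.
  P3: blocked at fork node W8 ∈ conditioning set.
  P4: blocked at fork node W8 ∈ conditioning set.
{W4, W6, W8} satisfies the backdoor criterion.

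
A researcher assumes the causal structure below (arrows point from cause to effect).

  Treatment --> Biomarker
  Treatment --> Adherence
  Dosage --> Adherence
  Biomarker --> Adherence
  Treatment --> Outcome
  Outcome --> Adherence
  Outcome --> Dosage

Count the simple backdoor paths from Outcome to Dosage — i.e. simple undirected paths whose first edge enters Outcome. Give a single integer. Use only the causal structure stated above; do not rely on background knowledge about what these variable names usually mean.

2

A backdoor path from Outcome to Dosage is any simple undirected path whose first edge points into Outcome (i.e. leaves Outcome via a parent).
Parents of Outcome: {Treatment}.
Enumerating:
  P1: Outcome <- Treatment -> Biomarker -> Adherence <- Dosage
  P2: Outcome <- Treatment -> Adherence <- Dosage
That exhausts the simple backdoor paths. Count: 2.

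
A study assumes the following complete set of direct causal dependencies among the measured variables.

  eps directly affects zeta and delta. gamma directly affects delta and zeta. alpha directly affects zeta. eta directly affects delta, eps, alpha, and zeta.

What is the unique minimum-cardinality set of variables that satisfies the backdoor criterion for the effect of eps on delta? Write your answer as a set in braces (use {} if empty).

{eta}

Variables eligible for adjustment (non-descendants of eps, excluding eps and delta): {alpha, eta, gamma}.
Backdoor paths from eps to delta:
  P1: eps <- eta -> alpha -> zeta <- gamma -> delta
  P2: eps <- eta -> delta
  P3: eps <- eta -> zeta <- gamma -> delta
The empty set is not sufficient: P2 (eps <- eta -> delta) has no collider blocking it and no conditioned non-collider, so it is open.
Try {eta}:
  P1: blocked at fork node eta ∈ conditioning set.
  P2: blocked at fork node eta ∈ conditioning set.
  P3: blocked at fork node eta ∈ conditioning set.
{eta} contains no descendant of eps and blocks every backdoor path.
No other singleton works — e.g. {gamma} leaves P2 open — so {eta} is the unique smallest valid adjustment set.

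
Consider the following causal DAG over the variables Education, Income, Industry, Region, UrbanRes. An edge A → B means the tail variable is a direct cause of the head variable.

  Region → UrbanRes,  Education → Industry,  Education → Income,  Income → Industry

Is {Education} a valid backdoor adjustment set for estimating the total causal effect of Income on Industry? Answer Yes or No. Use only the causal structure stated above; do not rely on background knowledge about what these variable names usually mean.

Yes

Backdoor paths from Income to Industry (paths whose first edge points into Income):
  P1: Income <- Education -> Industry
Condition 1 (no descendant of Income in the set): holds — descendants of Income are {Industry}; none are in {Education}.
Condition 2 (every backdoor path blocked by {Education}):
  P1: blocked at fork node Education ∈ conditioning set.
{Education} satisfies the backdoor criterion.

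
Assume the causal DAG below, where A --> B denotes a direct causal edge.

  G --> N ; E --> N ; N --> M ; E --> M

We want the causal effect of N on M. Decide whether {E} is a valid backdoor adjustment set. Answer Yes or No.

Yes

Backdoor paths from N to M (paths whose first edge points into N):
  P1: N <- E -> M
Condition 1 (no descendant of N in the set): holds — descendants of N are {M}; none are in {E}.
Condition 2 (every backdoor path blocked by {E}):
  P1: blocked at fork node E ∈ conditioning set.
{E} satisfies the backdoor criterion.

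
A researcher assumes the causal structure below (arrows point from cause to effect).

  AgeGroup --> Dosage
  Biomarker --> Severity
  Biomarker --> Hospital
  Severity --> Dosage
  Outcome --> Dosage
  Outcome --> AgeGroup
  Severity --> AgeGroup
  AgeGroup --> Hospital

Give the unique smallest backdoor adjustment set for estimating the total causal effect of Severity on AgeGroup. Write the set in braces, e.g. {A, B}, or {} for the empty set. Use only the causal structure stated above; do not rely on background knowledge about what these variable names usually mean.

{}

Variables eligible for adjustment (non-descendants of Severity, excluding Severity and AgeGroup): {Biomarker, Outcome}.
Backdoor paths from Severity to AgeGroup:
  P1: Severity <- Biomarker -> Hospital <- AgeGroup
Each backdoor path contains an unconditioned collider, so every path is already blocked with the empty conditioning set:
  P1: blocked at collider Hospital (neither it nor any descendant is in the conditioning set).
The empty set is therefore the unique smallest valid set.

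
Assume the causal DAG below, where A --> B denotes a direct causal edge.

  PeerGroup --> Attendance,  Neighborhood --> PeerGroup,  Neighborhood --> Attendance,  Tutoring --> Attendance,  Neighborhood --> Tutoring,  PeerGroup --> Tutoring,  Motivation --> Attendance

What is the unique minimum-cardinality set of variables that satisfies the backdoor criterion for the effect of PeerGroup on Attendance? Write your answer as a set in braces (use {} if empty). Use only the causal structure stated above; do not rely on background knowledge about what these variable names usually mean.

Variables eligible for adjustment (non-descendants of PeerGroup, excluding PeerGroup and Attendance): {Motivation, Neighborhood}.
Backdoor paths from PeerGroup to Attendance:
  P1: PeerGroup <- Neighborhood -> Tutoring -> Attendance
  P2: PeerGroup <- Neighborhood -> Attendance
The empty set is not sufficient: P1 (PeerGroup <- Neighborhood -> Tutoring -> Attendance) has no collider blocking it and no conditioned non-collider, so it is open.
Try {Neighborhood}:
  P1: blocked at fork node Neighborhood ∈ conditioning set.
  P2: blocked at fork node Neighborhood ∈ conditioning set.
{Neighborhood} contains no descendant of PeerGroup and blocks every backdoor path.
No other singleton works — e.g. {Motivation} leaves P1 open — so {Neighborhood} is the unique smallest valid adjustment set.

{Neighborhood}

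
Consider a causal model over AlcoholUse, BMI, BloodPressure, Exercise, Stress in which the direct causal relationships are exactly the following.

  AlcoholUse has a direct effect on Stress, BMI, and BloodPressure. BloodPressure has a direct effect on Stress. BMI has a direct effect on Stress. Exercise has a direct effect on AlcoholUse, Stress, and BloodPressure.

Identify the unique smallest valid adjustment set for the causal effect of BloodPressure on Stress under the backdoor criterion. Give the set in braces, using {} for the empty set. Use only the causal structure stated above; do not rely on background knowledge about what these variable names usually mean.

Variables eligible for adjustment (non-descendants of BloodPressure, excluding BloodPressure and Stress): {AlcoholUse, BMI, Exercise}.
Backdoor paths from BloodPressure to Stress:
  P1: BloodPressure <- Exercise -> AlcoholUse -> BMI -> Stress
  P2: BloodPressure <- Exercise -> AlcoholUse -> Stress
  P3: BloodPressure <- Exercise -> Stress
  P4: BloodPressure <- AlcoholUse <- Exercise -> Stress
  P5: BloodPressure <- AlcoholUse -> BMI -> Stress
  P6: BloodPressure <- AlcoholUse -> Stress
The empty set is not sufficient: P1 (BloodPressure <- Exercise -> AlcoholUse -> BMI -> Stress) has no collider blocking it and no conditioned non-collider, so it is open.
Try {AlcoholUse, Exercise}:
  P1: blocked at fork node Exercise ∈ conditioning set.
  P2: blocked at fork node Exercise ∈ conditioning set.
  P3: blocked at fork node Exercise ∈ conditioning set.
  P4: blocked at chain node AlcoholUse ∈ conditioning set.
  P5: blocked at fork node AlcoholUse ∈ conditioning set.
  P6: blocked at fork node AlcoholUse ∈ conditioning set.
{AlcoholUse, Exercise} contains no descendant of BloodPressure and blocks every backdoor path.
Every element of {AlcoholUse, Exercise} is needed (dropping AlcoholUse leaves P5 open; dropping Exercise leaves P3 open), so no proper subset is valid.
Among all size-2 subsets of the eligible variables, only {AlcoholUse, Exercise} blocks every backdoor path, so it is the unique smallest valid adjustment set.

{AlcoholUse, Exercise}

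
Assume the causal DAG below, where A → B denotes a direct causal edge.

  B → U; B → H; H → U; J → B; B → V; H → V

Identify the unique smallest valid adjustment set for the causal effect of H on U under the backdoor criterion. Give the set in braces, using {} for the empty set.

{B}

Variables eligible for adjustment (non-descendants of H, excluding H and U): {B, J}.
Backdoor paths from H to U:
  P1: H <- B -> U
The empty set is not sufficient: P1 (H <- B -> U) has no collider blocking it and no conditioned non-collider, so it is open.
Try {B}:
  P1: blocked at fork node B ∈ conditioning set.
{B} contains no descendant of H and blocks every backdoor path.
No other singleton works — e.g. {J} leaves P1 open — so {B} is the unique smallest valid adjustment set.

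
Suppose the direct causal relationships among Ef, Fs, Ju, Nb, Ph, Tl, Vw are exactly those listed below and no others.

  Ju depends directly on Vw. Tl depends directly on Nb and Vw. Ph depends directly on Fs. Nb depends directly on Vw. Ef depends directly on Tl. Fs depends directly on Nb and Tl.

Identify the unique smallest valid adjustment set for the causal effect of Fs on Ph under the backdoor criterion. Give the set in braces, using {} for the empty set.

Variables eligible for adjustment (non-descendants of Fs, excluding Fs and Ph): {Ef, Ju, Nb, Tl, Vw}.
Backdoor paths from Fs to Ph:
  (none)
With no backdoor paths the empty set already satisfies the criterion, and it is trivially minimal.

{}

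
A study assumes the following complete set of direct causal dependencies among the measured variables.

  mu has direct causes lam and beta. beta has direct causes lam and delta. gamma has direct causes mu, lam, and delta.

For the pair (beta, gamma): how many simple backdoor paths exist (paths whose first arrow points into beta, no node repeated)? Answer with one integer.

A backdoor path from beta to gamma is any simple undirected path whose first edge points into beta (i.e. leaves beta via a parent).
Parents of beta: {delta, lam}.
Enumerating:
  P1: beta <- lam -> mu -> gamma
  P2: beta <- lam -> gamma
  P3: beta <- delta -> gamma
That exhausts the simple backdoor paths. Count: 3.

3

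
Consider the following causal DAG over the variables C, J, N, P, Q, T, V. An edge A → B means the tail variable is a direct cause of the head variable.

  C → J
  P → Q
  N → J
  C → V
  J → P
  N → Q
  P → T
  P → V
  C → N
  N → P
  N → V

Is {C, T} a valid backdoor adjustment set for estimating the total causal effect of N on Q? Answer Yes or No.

Backdoor paths from N to Q (paths whose first edge points into N):
  P1: N <- C -> J -> P -> Q
  P2: N <- C -> V <- P -> Q
Condition 1 (no descendant of N in the set): FAILS — T is a descendant of N.
Condition 2 (every backdoor path blocked by {C, T}):
  P1: blocked at fork node C ∈ conditioning set.
  P2: blocked at fork node C ∈ conditioning set.
{C, T} does not satisfy the backdoor criterion.

No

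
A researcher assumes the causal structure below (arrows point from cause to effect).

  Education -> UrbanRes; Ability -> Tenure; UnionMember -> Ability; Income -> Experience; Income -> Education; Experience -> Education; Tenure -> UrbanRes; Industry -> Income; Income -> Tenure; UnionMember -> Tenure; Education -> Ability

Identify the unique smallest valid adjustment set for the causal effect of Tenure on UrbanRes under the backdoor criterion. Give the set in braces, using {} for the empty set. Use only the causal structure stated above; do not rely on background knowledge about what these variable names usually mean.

Variables eligible for adjustment (non-descendants of Tenure, excluding Tenure and UrbanRes): {Ability, Education, Experience, Income, Industry, UnionMember}.
Backdoor paths from Tenure to UrbanRes:
  P1: Tenure <- Income -> Experience -> Education -> UrbanRes
  P2: Tenure <- Income -> Education -> UrbanRes
  P3: Tenure <- UnionMember -> Ability <- Education -> UrbanRes
  P4: Tenure <- Ability <- Education -> UrbanRes
The empty set is not sufficient: P1 (Tenure <- Income -> Experience -> Education -> UrbanRes) has no collider blocking it and no conditioned non-collider, so it is open.
Try {Education}:
  P1: blocked at chain node Education ∈ conditioning set.
  P2: blocked at chain node Education ∈ conditioning set.
  P3: blocked at collider Ability (neither it nor any descendant is in the conditioning set).
  P4: blocked at fork node Education ∈ conditioning set.
{Education} contains no descendant of Tenure and blocks every backdoor path.
No other singleton works — e.g. {Industry} leaves P1 open — so {Education} is the unique smallest valid adjustment set.

{Education}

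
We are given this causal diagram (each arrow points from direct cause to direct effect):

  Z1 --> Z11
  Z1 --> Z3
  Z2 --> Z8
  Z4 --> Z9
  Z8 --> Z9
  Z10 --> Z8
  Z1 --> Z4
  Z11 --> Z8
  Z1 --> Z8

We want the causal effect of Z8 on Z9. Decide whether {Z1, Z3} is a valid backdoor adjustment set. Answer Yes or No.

Yes

Backdoor paths from Z8 to Z9 (paths whose first edge points into Z8):
  P1: Z8 <- Z1 -> Z4 -> Z9
  P2: Z8 <- Z11 <- Z1 -> Z4 -> Z9
Condition 1 (no descendant of Z8 in the set): holds — descendants of Z8 are {Z9}; none are in {Z1, Z3}.
Condition 2 (every backdoor path blocked by {Z1, Z3}):
  P1: blocked at fork node Z1 ∈ conditioning set.
  P2: blocked at fork node Z1 ∈ conditioning set.
{Z1, Z3} satisfies the backdoor criterion.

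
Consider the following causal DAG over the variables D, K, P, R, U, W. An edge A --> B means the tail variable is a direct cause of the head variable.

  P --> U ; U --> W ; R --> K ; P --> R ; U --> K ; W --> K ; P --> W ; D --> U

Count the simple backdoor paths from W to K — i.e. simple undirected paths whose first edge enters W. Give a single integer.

4

A backdoor path from W to K is any simple undirected path whose first edge points into W (i.e. leaves W via a parent).
Parents of W: {P, U}.
Enumerating:
  P1: W <- P -> R -> K
  P2: W <- P -> U -> K
  P3: W <- U <- P -> R -> K
  P4: W <- U -> K
That exhausts the simple backdoor paths. Count: 4.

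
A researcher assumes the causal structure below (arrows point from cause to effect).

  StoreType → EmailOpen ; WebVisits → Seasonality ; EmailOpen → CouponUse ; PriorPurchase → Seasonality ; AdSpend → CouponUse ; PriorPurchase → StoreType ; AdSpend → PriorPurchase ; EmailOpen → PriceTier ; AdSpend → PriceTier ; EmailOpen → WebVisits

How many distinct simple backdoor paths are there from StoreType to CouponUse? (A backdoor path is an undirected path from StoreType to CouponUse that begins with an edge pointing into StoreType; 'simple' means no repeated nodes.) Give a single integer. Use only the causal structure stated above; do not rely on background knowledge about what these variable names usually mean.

A backdoor path from StoreType to CouponUse is any simple undirected path whose first edge points into StoreType (i.e. leaves StoreType via a parent).
Parents of StoreType: {PriorPurchase}.
Enumerating:
  P1: StoreType <- PriorPurchase <- AdSpend -> PriceTier <- EmailOpen -> CouponUse
  P2: StoreType <- PriorPurchase <- AdSpend -> CouponUse
  P3: StoreType <- PriorPurchase -> Seasonality <- WebVisits <- EmailOpen -> PriceTier <- AdSpend -> CouponUse
  P4: StoreType <- PriorPurchase -> Seasonality <- WebVisits <- EmailOpen -> CouponUse
That exhausts the simple backdoor paths. Count: 4.

4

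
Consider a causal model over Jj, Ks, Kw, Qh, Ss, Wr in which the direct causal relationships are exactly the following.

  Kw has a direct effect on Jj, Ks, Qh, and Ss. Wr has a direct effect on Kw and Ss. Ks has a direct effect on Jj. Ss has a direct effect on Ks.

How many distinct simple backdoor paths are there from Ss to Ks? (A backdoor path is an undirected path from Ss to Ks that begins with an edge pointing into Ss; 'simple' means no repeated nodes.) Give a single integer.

A backdoor path from Ss to Ks is any simple undirected path whose first edge points into Ss (i.e. leaves Ss via a parent).
Parents of Ss: {Kw, Wr}.
Enumerating:
  P1: Ss <- Wr -> Kw -> Ks
  P2: Ss <- Wr -> Kw -> Jj <- Ks
  P3: Ss <- Kw -> Ks
  P4: Ss <- Kw -> Jj <- Ks
That exhausts the simple backdoor paths. Count: 4.

4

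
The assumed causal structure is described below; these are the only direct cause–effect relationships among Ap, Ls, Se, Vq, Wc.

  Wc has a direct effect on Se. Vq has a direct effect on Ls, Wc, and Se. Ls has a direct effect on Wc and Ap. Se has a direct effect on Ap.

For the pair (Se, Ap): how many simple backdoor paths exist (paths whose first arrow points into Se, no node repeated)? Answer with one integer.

A backdoor path from Se to Ap is any simple undirected path whose first edge points into Se (i.e. leaves Se via a parent).
Parents of Se: {Vq, Wc}.
Enumerating:
  P1: Se <- Vq -> Ls -> Ap
  P2: Se <- Vq -> Wc <- Ls -> Ap
  P3: Se <- Wc <- Vq -> Ls -> Ap
  P4: Se <- Wc <- Ls -> Ap
That exhausts the simple backdoor paths. Count: 4.

4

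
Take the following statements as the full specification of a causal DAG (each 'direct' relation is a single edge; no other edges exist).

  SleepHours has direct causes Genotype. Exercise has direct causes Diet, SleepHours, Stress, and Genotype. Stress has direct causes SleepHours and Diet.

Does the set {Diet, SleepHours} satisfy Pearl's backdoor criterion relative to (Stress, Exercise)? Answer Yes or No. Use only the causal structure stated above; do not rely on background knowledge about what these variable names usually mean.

Backdoor paths from Stress to Exercise (paths whose first edge points into Stress):
  P1: Stress <- SleepHours <- Genotype -> Exercise
  P2: Stress <- SleepHours -> Exercise
  P3: Stress <- Diet -> Exercise
Condition 1 (no descendant of Stress in the set): holds — descendants of Stress are {Exercise}; none are in {Diet, SleepHours}.
Condition 2 (every backdoor path blocked by {Diet, SleepHours}):
  P1: blocked at chain node SleepHours ∈ conditioning set.
  P2: blocked at fork node SleepHours ∈ conditioning set.
  P3: blocked at fork node Diet ∈ conditioning set.
{Diet, SleepHours} satisfies the backdoor criterion.

Yes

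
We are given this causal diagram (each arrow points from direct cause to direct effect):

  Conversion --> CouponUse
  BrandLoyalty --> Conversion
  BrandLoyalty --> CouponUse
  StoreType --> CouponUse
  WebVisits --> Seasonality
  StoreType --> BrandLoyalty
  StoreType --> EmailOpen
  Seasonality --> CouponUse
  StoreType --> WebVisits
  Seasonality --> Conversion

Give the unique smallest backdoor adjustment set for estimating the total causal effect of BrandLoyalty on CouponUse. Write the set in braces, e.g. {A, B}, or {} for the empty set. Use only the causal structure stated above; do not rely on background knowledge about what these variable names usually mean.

Variables eligible for adjustment (non-descendants of BrandLoyalty, excluding BrandLoyalty and CouponUse): {EmailOpen, Seasonality, StoreType, WebVisits}.
Backdoor paths from BrandLoyalty to CouponUse:
  P1: BrandLoyalty <- StoreType -> WebVisits -> Seasonality -> Conversion -> CouponUse
  P2: BrandLoyalty <- StoreType -> WebVisits -> Seasonality -> CouponUse
  P3: BrandLoyalty <- StoreType -> CouponUse
The empty set is not sufficient: P1 (BrandLoyalty <- StoreType -> WebVisits -> Seasonality -> Conversion -> CouponUse) has no collider blocking it and no conditioned non-collider, so it is open.
Try {StoreType}:
  P1: blocked at fork node StoreType ∈ conditioning set.
  P2: blocked at fork node StoreType ∈ conditioning set.
  P3: blocked at fork node StoreType ∈ conditioning set.
{StoreType} contains no descendant of BrandLoyalty and blocks every backdoor path.
No other singleton works — e.g. {WebVisits} leaves P3 open — so {StoreType} is the unique smallest valid adjustment set.

{StoreType}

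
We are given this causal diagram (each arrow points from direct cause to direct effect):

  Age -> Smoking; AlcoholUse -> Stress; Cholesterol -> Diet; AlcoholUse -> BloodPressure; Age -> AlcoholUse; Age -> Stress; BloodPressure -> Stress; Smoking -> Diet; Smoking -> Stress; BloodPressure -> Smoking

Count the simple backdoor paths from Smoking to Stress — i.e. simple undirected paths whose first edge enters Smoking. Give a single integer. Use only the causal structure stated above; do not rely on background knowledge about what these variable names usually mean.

6

A backdoor path from Smoking to Stress is any simple undirected path whose first edge points into Smoking (i.e. leaves Smoking via a parent).
Parents of Smoking: {Age, BloodPressure}.
Enumerating:
  P1: Smoking <- Age -> AlcoholUse -> BloodPressure -> Stress
  P2: Smoking <- Age -> AlcoholUse -> Stress
  P3: Smoking <- Age -> Stress
  P4: Smoking <- BloodPressure <- AlcoholUse <- Age -> Stress
  P5: Smoking <- BloodPressure <- AlcoholUse -> Stress
  P6: Smoking <- BloodPressure -> Stress
That exhausts the simple backdoor paths. Count: 6.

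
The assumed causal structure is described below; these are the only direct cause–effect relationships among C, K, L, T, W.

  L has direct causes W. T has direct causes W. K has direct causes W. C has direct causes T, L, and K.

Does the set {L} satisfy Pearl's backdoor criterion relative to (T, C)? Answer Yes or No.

Backdoor paths from T to C (paths whose first edge points into T):
  P1: T <- W -> L -> C
  P2: T <- W -> K -> C
Condition 1 (no descendant of T in the set): holds — descendants of T are {C}; none are in {L}.
Condition 2 (every backdoor path blocked by {L}):
  P1: blocked at chain node L ∈ conditioning set.
  P2: open — no interior node is in the conditioning set.
{L} does not satisfy the backdoor criterion.

No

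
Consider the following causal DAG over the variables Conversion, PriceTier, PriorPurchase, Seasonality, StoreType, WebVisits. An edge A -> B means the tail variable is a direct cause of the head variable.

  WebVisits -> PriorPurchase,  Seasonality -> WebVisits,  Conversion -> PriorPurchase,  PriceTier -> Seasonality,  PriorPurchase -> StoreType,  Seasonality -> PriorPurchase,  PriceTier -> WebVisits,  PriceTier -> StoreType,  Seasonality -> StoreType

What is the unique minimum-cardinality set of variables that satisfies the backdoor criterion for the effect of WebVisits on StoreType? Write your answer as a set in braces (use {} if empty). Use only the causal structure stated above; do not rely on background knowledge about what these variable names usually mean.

Variables eligible for adjustment (non-descendants of WebVisits, excluding WebVisits and StoreType): {Conversion, PriceTier, Seasonality}.
Backdoor paths from WebVisits to StoreType:
  P1: WebVisits <- PriceTier -> Seasonality -> PriorPurchase -> StoreType
  P2: WebVisits <- PriceTier -> Seasonality -> StoreType
  P3: WebVisits <- PriceTier -> StoreType
  P4: WebVisits <- Seasonality <- PriceTier -> StoreType
  P5: WebVisits <- Seasonality -> PriorPurchase -> StoreType
  P6: WebVisits <- Seasonality -> StoreType
The empty set is not sufficient: P1 (WebVisits <- PriceTier -> Seasonality -> PriorPurchase -> StoreType) has no collider blocking it and no conditioned non-collider, so it is open.
Try {PriceTier, Seasonality}:
  P1: blocked at fork node PriceTier ∈ conditioning set.
  P2: blocked at fork node PriceTier ∈ conditioning set.
  P3: blocked at fork node PriceTier ∈ conditioning set.
  P4: blocked at chain node Seasonality ∈ conditioning set.
  P5: blocked at fork node Seasonality ∈ conditioning set.
  P6: blocked at fork node Seasonality ∈ conditioning set.
{PriceTier, Seasonality} contains no descendant of WebVisits and blocks every backdoor path.
Every element of {PriceTier, Seasonality} is needed (dropping PriceTier leaves P3 open; dropping Seasonality leaves P5 open), so no proper subset is valid.
Among all size-2 subsets of the eligible variables, only {PriceTier, Seasonality} blocks every backdoor path, so it is the unique smallest valid adjustment set.

{PriceTier, Seasonality}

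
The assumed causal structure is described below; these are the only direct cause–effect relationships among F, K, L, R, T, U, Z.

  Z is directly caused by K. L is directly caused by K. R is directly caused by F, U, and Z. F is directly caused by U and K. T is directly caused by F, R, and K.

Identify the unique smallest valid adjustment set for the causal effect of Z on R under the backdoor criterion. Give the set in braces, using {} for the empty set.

Variables eligible for adjustment (non-descendants of Z, excluding Z and R): {F, K, L, U}.
Backdoor paths from Z to R:
  P1: Z <- K -> F <- U -> R
  P2: Z <- K -> F -> R
  P3: Z <- K -> F -> T <- R
  P4: Z <- K -> T <- F <- U -> R
  P5: Z <- K -> T <- F -> R
  P6: Z <- K -> T <- R
The empty set is not sufficient: P2 (Z <- K -> F -> R) has no collider blocking it and no conditioned non-collider, so it is open.
Try {K}:
  P1: blocked at fork node K ∈ conditioning set.
  P2: blocked at fork node K ∈ conditioning set.
  P3: blocked at fork node K ∈ conditioning set.
  P4: blocked at fork node K ∈ conditioning set.
  P5: blocked at fork node K ∈ conditioning set.
  P6: blocked at fork node K ∈ conditioning set.
{K} contains no descendant of Z and blocks every backdoor path.
No other singleton works — e.g. {U} leaves P2 open — so {K} is the unique smallest valid adjustment set.

{K}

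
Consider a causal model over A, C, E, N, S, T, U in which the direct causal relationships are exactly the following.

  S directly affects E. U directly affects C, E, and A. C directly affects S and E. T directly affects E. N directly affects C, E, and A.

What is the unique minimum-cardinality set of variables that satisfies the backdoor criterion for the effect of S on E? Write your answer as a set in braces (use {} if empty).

{C}

Variables eligible for adjustment (non-descendants of S, excluding S and E): {A, C, N, T, U}.
Backdoor paths from S to E:
  P1: S <- C <- N -> E
  P2: S <- C <- N -> A <- U -> E
  P3: S <- C <- U -> E
  P4: S <- C <- U -> A <- N -> E
  P5: S <- C -> E
The empty set is not sufficient: P1 (S <- C <- N -> E) has no collider blocking it and no conditioned non-collider, so it is open.
Try {C}:
  P1: blocked at chain node C ∈ conditioning set.
  P2: blocked at chain node C ∈ conditioning set.
  P3: blocked at chain node C ∈ conditioning set.
  P4: blocked at chain node C ∈ conditioning set.
  P5: blocked at fork node C ∈ conditioning set.
{C} contains no descendant of S and blocks every backdoor path.
No other singleton works — e.g. {N} leaves P3 open — so {C} is the unique smallest valid adjustment set.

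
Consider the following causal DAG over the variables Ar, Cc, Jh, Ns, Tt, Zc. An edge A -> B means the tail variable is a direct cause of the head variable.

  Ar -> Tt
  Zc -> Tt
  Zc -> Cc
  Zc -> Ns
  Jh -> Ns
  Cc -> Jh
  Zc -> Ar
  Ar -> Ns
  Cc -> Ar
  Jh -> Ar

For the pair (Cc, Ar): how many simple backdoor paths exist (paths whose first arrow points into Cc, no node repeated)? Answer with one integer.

A backdoor path from Cc to Ar is any simple undirected path whose first edge points into Cc (i.e. leaves Cc via a parent).
Parents of Cc: {Zc}.
Enumerating:
  P1: Cc <- Zc -> Ar
  P2: Cc <- Zc -> Ns <- Jh -> Ar
  P3: Cc <- Zc -> Ns <- Ar
  P4: Cc <- Zc -> Tt <- Ar
That exhausts the simple backdoor paths. Count: 4.

4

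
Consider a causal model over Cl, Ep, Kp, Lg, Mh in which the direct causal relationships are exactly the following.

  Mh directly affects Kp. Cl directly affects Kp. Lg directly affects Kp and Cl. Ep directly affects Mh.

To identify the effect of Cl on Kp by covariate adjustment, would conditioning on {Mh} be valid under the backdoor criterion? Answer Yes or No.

No

Backdoor paths from Cl to Kp (paths whose first edge points into Cl):
  P1: Cl <- Lg -> Kp
Condition 1 (no descendant of Cl in the set): holds — descendants of Cl are {Kp}; none are in {Mh}.
Condition 2 (every backdoor path blocked by {Mh}):
  P1: open — no interior node is in the conditioning set.
{Mh} does not satisfy the backdoor criterion.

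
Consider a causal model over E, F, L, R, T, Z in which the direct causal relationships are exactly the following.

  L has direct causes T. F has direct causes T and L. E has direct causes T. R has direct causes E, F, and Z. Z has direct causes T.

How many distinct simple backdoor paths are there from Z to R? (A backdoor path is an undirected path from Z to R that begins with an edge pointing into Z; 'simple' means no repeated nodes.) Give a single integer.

3

A backdoor path from Z to R is any simple undirected path whose first edge points into Z (i.e. leaves Z via a parent).
Parents of Z: {T}.
Enumerating:
  P1: Z <- T -> L -> F -> R
  P2: Z <- T -> E -> R
  P3: Z <- T -> F -> R
That exhausts the simple backdoor paths. Count: 3.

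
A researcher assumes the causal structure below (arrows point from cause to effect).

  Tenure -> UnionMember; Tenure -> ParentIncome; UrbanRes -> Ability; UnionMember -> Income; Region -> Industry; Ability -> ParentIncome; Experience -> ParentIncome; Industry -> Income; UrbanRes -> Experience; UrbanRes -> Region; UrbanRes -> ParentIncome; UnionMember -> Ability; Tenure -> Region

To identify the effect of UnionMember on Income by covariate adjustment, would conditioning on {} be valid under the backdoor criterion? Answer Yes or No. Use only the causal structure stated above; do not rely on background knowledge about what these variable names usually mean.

No

Backdoor paths from UnionMember to Income (paths whose first edge points into UnionMember):
  P1: UnionMember <- Tenure -> Region -> Industry -> Income
  P2: UnionMember <- Tenure -> ParentIncome <- UrbanRes -> Region -> Industry -> Income
  P3: UnionMember <- Tenure -> ParentIncome <- Ability <- UrbanRes -> Region -> Industry -> Income
  P4: UnionMember <- Tenure -> ParentIncome <- Experience <- UrbanRes -> Region -> Industry -> Income
Condition 1 (no descendant of UnionMember in the set): holds — descendants of UnionMember are {Ability, Income, ParentIncome}; none are in {}.
Condition 2 (every backdoor path blocked by {}):
  P1: open — no interior node is in the conditioning set.
  P2: blocked at collider ParentIncome (neither it nor any descendant is in the conditioning set).
  P3: blocked at collider ParentIncome (neither it nor any descendant is in the conditioning set).
  P4: blocked at collider ParentIncome (neither it nor any descendant is in the conditioning set).
{} does not satisfy the backdoor criterion.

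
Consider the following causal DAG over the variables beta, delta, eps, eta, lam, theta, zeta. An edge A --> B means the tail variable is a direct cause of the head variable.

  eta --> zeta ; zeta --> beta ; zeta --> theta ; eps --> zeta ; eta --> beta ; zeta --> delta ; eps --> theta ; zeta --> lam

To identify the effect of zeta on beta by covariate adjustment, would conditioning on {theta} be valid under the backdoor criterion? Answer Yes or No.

No

Backdoor paths from zeta to beta (paths whose first edge points into zeta):
  P1: zeta <- eta -> beta
Condition 1 (no descendant of zeta in the set): FAILS — theta is a descendant of zeta.
Condition 2 (every backdoor path blocked by {theta}):
  P1: open — no interior node is in the conditioning set.
{theta} does not satisfy the backdoor criterion.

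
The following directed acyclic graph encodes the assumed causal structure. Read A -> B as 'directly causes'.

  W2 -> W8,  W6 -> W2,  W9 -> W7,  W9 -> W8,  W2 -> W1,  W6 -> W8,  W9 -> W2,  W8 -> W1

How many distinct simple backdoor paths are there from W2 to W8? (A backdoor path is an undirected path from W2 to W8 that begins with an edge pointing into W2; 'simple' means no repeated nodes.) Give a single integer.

A backdoor path from W2 to W8 is any simple undirected path whose first edge points into W2 (i.e. leaves W2 via a parent).
Parents of W2: {W6, W9}.
Enumerating:
  P1: W2 <- W9 -> W8
  P2: W2 <- W6 -> W8
That exhausts the simple backdoor paths. Count: 2.

2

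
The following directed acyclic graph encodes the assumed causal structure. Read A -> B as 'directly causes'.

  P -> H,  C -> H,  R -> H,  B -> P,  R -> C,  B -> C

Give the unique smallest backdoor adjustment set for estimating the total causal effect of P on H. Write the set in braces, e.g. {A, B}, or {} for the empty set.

{B}

Variables eligible for adjustment (non-descendants of P, excluding P and H): {B, C, R}.
Backdoor paths from P to H:
  P1: P <- B -> C <- R -> H
  P2: P <- B -> C -> H
The empty set is not sufficient: P2 (P <- B -> C -> H) has no collider blocking it and no conditioned non-collider, so it is open.
Try {B}:
  P1: blocked at fork node B ∈ conditioning set.
  P2: blocked at fork node B ∈ conditioning set.
{B} contains no descendant of P and blocks every backdoor path.
No other singleton works — e.g. {R} leaves P2 open — so {B} is the unique smallest valid adjustment set.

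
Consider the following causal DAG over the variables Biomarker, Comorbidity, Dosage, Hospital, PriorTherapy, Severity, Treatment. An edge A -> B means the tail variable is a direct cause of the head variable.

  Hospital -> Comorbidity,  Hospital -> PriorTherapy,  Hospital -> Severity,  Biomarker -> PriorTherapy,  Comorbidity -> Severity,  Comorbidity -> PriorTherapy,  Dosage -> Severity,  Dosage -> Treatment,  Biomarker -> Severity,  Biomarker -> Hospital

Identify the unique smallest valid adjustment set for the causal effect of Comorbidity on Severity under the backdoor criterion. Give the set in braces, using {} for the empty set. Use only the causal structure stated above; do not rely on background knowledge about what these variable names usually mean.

{Hospital}

Variables eligible for adjustment (non-descendants of Comorbidity, excluding Comorbidity and Severity): {Biomarker, Dosage, Hospital, Treatment}.
Backdoor paths from Comorbidity to Severity:
  P1: Comorbidity <- Hospital <- Biomarker -> Severity
  P2: Comorbidity <- Hospital -> Severity
  P3: Comorbidity <- Hospital -> PriorTherapy <- Biomarker -> Severity
The empty set is not sufficient: P1 (Comorbidity <- Hospital <- Biomarker -> Severity) has no collider blocking it and no conditioned non-collider, so it is open.
Try {Hospital}:
  P1: blocked at chain node Hospital ∈ conditioning set.
  P2: blocked at fork node Hospital ∈ conditioning set.
  P3: blocked at fork node Hospital ∈ conditioning set.
{Hospital} contains no descendant of Comorbidity and blocks every backdoor path.
No other singleton works — e.g. {Biomarker} leaves P2 open — so {Hospital} is the unique smallest valid adjustment set.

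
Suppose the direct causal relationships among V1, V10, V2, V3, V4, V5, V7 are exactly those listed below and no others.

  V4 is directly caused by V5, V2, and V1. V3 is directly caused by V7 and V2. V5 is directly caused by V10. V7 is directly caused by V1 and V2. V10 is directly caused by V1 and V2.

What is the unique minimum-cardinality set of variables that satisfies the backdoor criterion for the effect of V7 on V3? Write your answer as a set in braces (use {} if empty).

Variables eligible for adjustment (non-descendants of V7, excluding V7 and V3): {V1, V10, V2, V4, V5}.
Backdoor paths from V7 to V3:
  P1: V7 <- V2 -> V3
  P2: V7 <- V1 -> V10 <- V2 -> V3
  P3: V7 <- V1 -> V10 -> V5 -> V4 <- V2 -> V3
  P4: V7 <- V1 -> V4 <- V2 -> V3
  P5: V7 <- V1 -> V4 <- V5 <- V10 <- V2 -> V3
The empty set is not sufficient: P1 (V7 <- V2 -> V3) has no collider blocking it and no conditioned non-collider, so it is open.
Try {V2}:
  P1: blocked at fork node V2 ∈ conditioning set.
  P2: blocked at collider V10 (neither it nor any descendant is in the conditioning set).
  P3: blocked at collider V4 (neither it nor any descendant is in the conditioning set).
  P4: blocked at collider V4 (neither it nor any descendant is in the conditioning set).
  P5: blocked at collider V4 (neither it nor any descendant is in the conditioning set).
{V2} contains no descendant of V7 and blocks every backdoor path.
No other singleton works — e.g. {V1} leaves P1 open — so {V2} is the unique smallest valid adjustment set.

{V2}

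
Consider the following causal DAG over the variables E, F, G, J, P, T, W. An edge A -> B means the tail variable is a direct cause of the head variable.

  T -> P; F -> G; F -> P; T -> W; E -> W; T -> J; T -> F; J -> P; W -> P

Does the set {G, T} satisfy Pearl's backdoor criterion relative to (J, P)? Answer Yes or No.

Backdoor paths from J to P (paths whose first edge points into J):
  P1: J <- T -> F -> P
  P2: J <- T -> W -> P
  P3: J <- T -> P
Condition 1 (no descendant of J in the set): holds — descendants of J are {P}; none are in {G, T}.
Condition 2 (every backdoor path blocked by {G, T}):
  P1: blocked at fork node T ∈ conditioning set.
  P2: blocked at fork node T ∈ conditioning set.
  P3: blocked at fork node T ∈ conditioning set.
{G, T} satisfies the backdoor criterion.

Yes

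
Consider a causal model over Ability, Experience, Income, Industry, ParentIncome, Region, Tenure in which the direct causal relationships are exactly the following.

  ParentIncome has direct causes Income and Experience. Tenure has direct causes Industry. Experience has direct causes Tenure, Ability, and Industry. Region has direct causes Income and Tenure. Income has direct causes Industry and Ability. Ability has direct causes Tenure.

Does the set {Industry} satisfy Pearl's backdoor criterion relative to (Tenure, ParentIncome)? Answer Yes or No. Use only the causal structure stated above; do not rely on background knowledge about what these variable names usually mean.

Yes

Backdoor paths from Tenure to ParentIncome (paths whose first edge points into Tenure):
  P1: Tenure <- Industry -> Income <- Ability -> Experience -> ParentIncome
  P2: Tenure <- Industry -> Income -> ParentIncome
  P3: Tenure <- Industry -> Experience <- Ability -> Income -> ParentIncome
  P4: Tenure <- Industry -> Experience -> ParentIncome
Condition 1 (no descendant of Tenure in the set): holds — descendants of Tenure are {Ability, Experience, Income, ParentIncome, Region}; none are in {Industry}.
Condition 2 (every backdoor path blocked by {Industry}):
  P1: blocked at fork node Industry ∈ conditioning set.
  P2: blocked at fork node Industry ∈ conditioning set.
  P3: blocked at fork node Industry ∈ conditioning set.
  P4: blocked at fork node Industry ∈ conditioning set.
{Industry} satisfies the backdoor criterion.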